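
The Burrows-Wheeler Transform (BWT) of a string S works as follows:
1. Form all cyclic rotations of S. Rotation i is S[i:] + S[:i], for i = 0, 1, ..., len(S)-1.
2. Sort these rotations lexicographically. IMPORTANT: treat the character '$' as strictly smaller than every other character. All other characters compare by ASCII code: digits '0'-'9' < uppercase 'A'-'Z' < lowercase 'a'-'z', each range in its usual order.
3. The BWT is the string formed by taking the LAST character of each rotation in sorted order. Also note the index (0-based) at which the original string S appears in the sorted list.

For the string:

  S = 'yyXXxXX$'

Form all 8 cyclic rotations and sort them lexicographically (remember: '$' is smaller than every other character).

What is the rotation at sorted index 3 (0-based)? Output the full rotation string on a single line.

All 8 rotations (rotation i = S[i:]+S[:i]):
  rot[0] = yyXXxXX$
  rot[1] = yXXxXX$y
  rot[2] = XXxXX$yy
  rot[3] = XxXX$yyX
  rot[4] = xXX$yyXX
  rot[5] = XX$yyXXx
  rot[6] = X$yyXXxX
  rot[7] = $yyXXxXX
Sorted (with $ < everything):
  sorted[0] = $yyXXxXX
  sorted[1] = X$yyXXxX
  sorted[2] = XX$yyXXx
  sorted[3] = XXxXX$yy
  sorted[4] = XxXX$yyX
  sorted[5] = xXX$yyXX
  sorted[6] = yXXxXX$y
  sorted[7] = yyXXxXX$
sorted[3] = XXxXX$yy

Answer: XXxXX$yy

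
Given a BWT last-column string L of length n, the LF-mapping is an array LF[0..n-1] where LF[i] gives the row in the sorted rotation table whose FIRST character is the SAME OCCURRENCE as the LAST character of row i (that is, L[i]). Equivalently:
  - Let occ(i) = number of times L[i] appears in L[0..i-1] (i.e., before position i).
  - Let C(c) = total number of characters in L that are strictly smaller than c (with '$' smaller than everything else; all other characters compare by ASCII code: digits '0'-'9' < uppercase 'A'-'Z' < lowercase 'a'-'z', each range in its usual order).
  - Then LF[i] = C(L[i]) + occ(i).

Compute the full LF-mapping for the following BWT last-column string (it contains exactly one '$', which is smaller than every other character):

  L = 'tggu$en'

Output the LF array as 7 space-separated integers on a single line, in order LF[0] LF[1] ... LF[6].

Char counts: '$':1, 'e':1, 'g':2, 'n':1, 't':1, 'u':1
C (first-col start): C('$')=0, C('e')=1, C('g')=2, C('n')=4, C('t')=5, C('u')=6
L[0]='t': occ=0, LF[0]=C('t')+0=5+0=5
L[1]='g': occ=0, LF[1]=C('g')+0=2+0=2
L[2]='g': occ=1, LF[2]=C('g')+1=2+1=3
L[3]='u': occ=0, LF[3]=C('u')+0=6+0=6
L[4]='$': occ=0, LF[4]=C('$')+0=0+0=0
L[5]='e': occ=0, LF[5]=C('e')+0=1+0=1
L[6]='n': occ=0, LF[6]=C('n')+0=4+0=4

Answer: 5 2 3 6 0 1 4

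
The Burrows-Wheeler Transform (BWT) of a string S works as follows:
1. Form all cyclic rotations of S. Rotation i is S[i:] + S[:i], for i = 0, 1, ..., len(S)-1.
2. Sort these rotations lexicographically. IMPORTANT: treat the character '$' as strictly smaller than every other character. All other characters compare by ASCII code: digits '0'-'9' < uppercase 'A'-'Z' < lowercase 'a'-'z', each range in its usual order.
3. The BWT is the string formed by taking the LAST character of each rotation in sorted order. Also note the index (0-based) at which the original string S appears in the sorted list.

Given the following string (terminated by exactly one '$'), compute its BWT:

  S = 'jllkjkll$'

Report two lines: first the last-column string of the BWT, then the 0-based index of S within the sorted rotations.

All 9 rotations (rotation i = S[i:]+S[:i]):
  rot[0] = jllkjkll$
  rot[1] = llkjkll$j
  rot[2] = lkjkll$jl
  rot[3] = kjkll$jll
  rot[4] = jkll$jllk
  rot[5] = kll$jllkj
  rot[6] = ll$jllkjk
  rot[7] = l$jllkjkl
  rot[8] = $jllkjkll
Sorted (with $ < everything):
  sorted[0] = $jllkjkll  (last char: 'l')
  sorted[1] = jkll$jllk  (last char: 'k')
  sorted[2] = jllkjkll$  (last char: '$')
  sorted[3] = kjkll$jll  (last char: 'l')
  sorted[4] = kll$jllkj  (last char: 'j')
  sorted[5] = l$jllkjkl  (last char: 'l')
  sorted[6] = lkjkll$jl  (last char: 'l')
  sorted[7] = ll$jllkjk  (last char: 'k')
  sorted[8] = llkjkll$j  (last char: 'j')
Last column: lk$ljllkj
Original string S is at sorted index 2

Answer: lk$ljllkj
2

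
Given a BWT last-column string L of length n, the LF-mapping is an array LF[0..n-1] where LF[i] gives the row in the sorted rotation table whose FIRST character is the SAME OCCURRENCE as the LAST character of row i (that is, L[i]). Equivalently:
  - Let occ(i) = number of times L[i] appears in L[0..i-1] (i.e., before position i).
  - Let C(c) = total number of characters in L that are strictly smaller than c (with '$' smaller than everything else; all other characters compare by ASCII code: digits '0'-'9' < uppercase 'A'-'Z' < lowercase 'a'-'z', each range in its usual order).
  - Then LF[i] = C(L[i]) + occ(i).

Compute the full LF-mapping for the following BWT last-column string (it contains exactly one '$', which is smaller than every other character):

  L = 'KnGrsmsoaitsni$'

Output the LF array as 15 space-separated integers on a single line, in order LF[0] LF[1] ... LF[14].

Char counts: '$':1, 'G':1, 'K':1, 'a':1, 'i':2, 'm':1, 'n':2, 'o':1, 'r':1, 's':3, 't':1
C (first-col start): C('$')=0, C('G')=1, C('K')=2, C('a')=3, C('i')=4, C('m')=6, C('n')=7, C('o')=9, C('r')=10, C('s')=11, C('t')=14
L[0]='K': occ=0, LF[0]=C('K')+0=2+0=2
L[1]='n': occ=0, LF[1]=C('n')+0=7+0=7
L[2]='G': occ=0, LF[2]=C('G')+0=1+0=1
L[3]='r': occ=0, LF[3]=C('r')+0=10+0=10
L[4]='s': occ=0, LF[4]=C('s')+0=11+0=11
L[5]='m': occ=0, LF[5]=C('m')+0=6+0=6
L[6]='s': occ=1, LF[6]=C('s')+1=11+1=12
L[7]='o': occ=0, LF[7]=C('o')+0=9+0=9
L[8]='a': occ=0, LF[8]=C('a')+0=3+0=3
L[9]='i': occ=0, LF[9]=C('i')+0=4+0=4
L[10]='t': occ=0, LF[10]=C('t')+0=14+0=14
L[11]='s': occ=2, LF[11]=C('s')+2=11+2=13
L[12]='n': occ=1, LF[12]=C('n')+1=7+1=8
L[13]='i': occ=1, LF[13]=C('i')+1=4+1=5
L[14]='$': occ=0, LF[14]=C('$')+0=0+0=0

Answer: 2 7 1 10 11 6 12 9 3 4 14 13 8 5 0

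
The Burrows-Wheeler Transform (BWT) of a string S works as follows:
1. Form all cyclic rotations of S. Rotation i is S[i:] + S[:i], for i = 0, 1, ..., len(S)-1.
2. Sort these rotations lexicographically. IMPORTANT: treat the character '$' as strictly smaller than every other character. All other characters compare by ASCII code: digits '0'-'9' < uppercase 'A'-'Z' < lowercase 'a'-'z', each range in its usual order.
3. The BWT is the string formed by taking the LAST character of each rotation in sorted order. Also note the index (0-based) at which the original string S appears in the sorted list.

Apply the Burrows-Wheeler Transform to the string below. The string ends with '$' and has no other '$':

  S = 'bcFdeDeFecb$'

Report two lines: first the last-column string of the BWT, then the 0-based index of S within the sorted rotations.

Answer: becec$beFdDF
5

Derivation:
All 12 rotations (rotation i = S[i:]+S[:i]):
  rot[0] = bcFdeDeFecb$
  rot[1] = cFdeDeFecb$b
  rot[2] = FdeDeFecb$bc
  rot[3] = deDeFecb$bcF
  rot[4] = eDeFecb$bcFd
  rot[5] = DeFecb$bcFde
  rot[6] = eFecb$bcFdeD
  rot[7] = Fecb$bcFdeDe
  rot[8] = ecb$bcFdeDeF
  rot[9] = cb$bcFdeDeFe
  rot[10] = b$bcFdeDeFec
  rot[11] = $bcFdeDeFecb
Sorted (with $ < everything):
  sorted[0] = $bcFdeDeFecb  (last char: 'b')
  sorted[1] = DeFecb$bcFde  (last char: 'e')
  sorted[2] = FdeDeFecb$bc  (last char: 'c')
  sorted[3] = Fecb$bcFdeDe  (last char: 'e')
  sorted[4] = b$bcFdeDeFec  (last char: 'c')
  sorted[5] = bcFdeDeFecb$  (last char: '$')
  sorted[6] = cFdeDeFecb$b  (last char: 'b')
  sorted[7] = cb$bcFdeDeFe  (last char: 'e')
  sorted[8] = deDeFecb$bcF  (last char: 'F')
  sorted[9] = eDeFecb$bcFd  (last char: 'd')
  sorted[10] = eFecb$bcFdeD  (last char: 'D')
  sorted[11] = ecb$bcFdeDeF  (last char: 'F')
Last column: becec$beFdDF
Original string S is at sorted index 5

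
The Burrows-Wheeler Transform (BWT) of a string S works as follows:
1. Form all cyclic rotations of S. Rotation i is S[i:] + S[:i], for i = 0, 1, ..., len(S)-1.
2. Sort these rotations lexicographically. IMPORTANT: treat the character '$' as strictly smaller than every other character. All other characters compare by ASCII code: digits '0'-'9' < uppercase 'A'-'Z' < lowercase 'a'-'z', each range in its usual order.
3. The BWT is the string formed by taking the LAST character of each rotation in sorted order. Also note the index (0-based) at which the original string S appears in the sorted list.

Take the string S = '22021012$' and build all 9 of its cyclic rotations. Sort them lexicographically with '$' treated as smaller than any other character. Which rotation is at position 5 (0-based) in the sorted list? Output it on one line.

All 9 rotations (rotation i = S[i:]+S[:i]):
  rot[0] = 22021012$
  rot[1] = 2021012$2
  rot[2] = 021012$22
  rot[3] = 21012$220
  rot[4] = 1012$2202
  rot[5] = 012$22021
  rot[6] = 12$220210
  rot[7] = 2$2202101
  rot[8] = $22021012
Sorted (with $ < everything):
  sorted[0] = $22021012
  sorted[1] = 012$22021
  sorted[2] = 021012$22
  sorted[3] = 1012$2202
  sorted[4] = 12$220210
  sorted[5] = 2$2202101
  sorted[6] = 2021012$2
  sorted[7] = 21012$220
  sorted[8] = 22021012$
sorted[5] = 2$2202101

Answer: 2$2202101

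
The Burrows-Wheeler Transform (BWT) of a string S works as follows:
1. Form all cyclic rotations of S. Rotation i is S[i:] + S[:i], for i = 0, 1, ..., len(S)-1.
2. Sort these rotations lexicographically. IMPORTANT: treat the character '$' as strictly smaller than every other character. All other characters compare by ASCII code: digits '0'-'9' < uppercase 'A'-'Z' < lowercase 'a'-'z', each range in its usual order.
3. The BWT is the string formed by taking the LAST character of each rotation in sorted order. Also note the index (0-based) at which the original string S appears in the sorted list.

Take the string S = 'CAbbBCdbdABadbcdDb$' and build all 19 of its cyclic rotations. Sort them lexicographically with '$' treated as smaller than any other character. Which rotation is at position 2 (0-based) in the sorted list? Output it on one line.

Answer: AbbBCdbdABadbcdDb$C

Derivation:
All 19 rotations (rotation i = S[i:]+S[:i]):
  rot[0] = CAbbBCdbdABadbcdDb$
  rot[1] = AbbBCdbdABadbcdDb$C
  rot[2] = bbBCdbdABadbcdDb$CA
  rot[3] = bBCdbdABadbcdDb$CAb
  rot[4] = BCdbdABadbcdDb$CAbb
  rot[5] = CdbdABadbcdDb$CAbbB
  rot[6] = dbdABadbcdDb$CAbbBC
  rot[7] = bdABadbcdDb$CAbbBCd
  rot[8] = dABadbcdDb$CAbbBCdb
  rot[9] = ABadbcdDb$CAbbBCdbd
  rot[10] = BadbcdDb$CAbbBCdbdA
  rot[11] = adbcdDb$CAbbBCdbdAB
  rot[12] = dbcdDb$CAbbBCdbdABa
  rot[13] = bcdDb$CAbbBCdbdABad
  rot[14] = cdDb$CAbbBCdbdABadb
  rot[15] = dDb$CAbbBCdbdABadbc
  rot[16] = Db$CAbbBCdbdABadbcd
  rot[17] = b$CAbbBCdbdABadbcdD
  rot[18] = $CAbbBCdbdABadbcdDb
Sorted (with $ < everything):
  sorted[0] = $CAbbBCdbdABadbcdDb
  sorted[1] = ABadbcdDb$CAbbBCdbd
  sorted[2] = AbbBCdbdABadbcdDb$C
  sorted[3] = BCdbdABadbcdDb$CAbb
  sorted[4] = BadbcdDb$CAbbBCdbdA
  sorted[5] = CAbbBCdbdABadbcdDb$
  sorted[6] = CdbdABadbcdDb$CAbbB
  sorted[7] = Db$CAbbBCdbdABadbcd
  sorted[8] = adbcdDb$CAbbBCdbdAB
  sorted[9] = b$CAbbBCdbdABadbcdD
  sorted[10] = bBCdbdABadbcdDb$CAb
  sorted[11] = bbBCdbdABadbcdDb$CA
  sorted[12] = bcdDb$CAbbBCdbdABad
  sorted[13] = bdABadbcdDb$CAbbBCd
  sorted[14] = cdDb$CAbbBCdbdABadb
  sorted[15] = dABadbcdDb$CAbbBCdb
  sorted[16] = dDb$CAbbBCdbdABadbc
  sorted[17] = dbcdDb$CAbbBCdbdABa
  sorted[18] = dbdABadbcdDb$CAbbBC
sorted[2] = AbbBCdbdABadbcdDb$C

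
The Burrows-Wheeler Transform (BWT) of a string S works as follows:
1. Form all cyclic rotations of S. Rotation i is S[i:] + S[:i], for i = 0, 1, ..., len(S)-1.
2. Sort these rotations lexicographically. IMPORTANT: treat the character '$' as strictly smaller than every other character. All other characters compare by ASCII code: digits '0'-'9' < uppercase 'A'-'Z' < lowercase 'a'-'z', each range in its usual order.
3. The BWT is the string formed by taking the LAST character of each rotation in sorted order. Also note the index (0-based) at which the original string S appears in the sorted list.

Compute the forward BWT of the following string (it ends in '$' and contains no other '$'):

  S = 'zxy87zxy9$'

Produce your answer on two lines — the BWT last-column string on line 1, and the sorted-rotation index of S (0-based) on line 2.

All 10 rotations (rotation i = S[i:]+S[:i]):
  rot[0] = zxy87zxy9$
  rot[1] = xy87zxy9$z
  rot[2] = y87zxy9$zx
  rot[3] = 87zxy9$zxy
  rot[4] = 7zxy9$zxy8
  rot[5] = zxy9$zxy87
  rot[6] = xy9$zxy87z
  rot[7] = y9$zxy87zx
  rot[8] = 9$zxy87zxy
  rot[9] = $zxy87zxy9
Sorted (with $ < everything):
  sorted[0] = $zxy87zxy9  (last char: '9')
  sorted[1] = 7zxy9$zxy8  (last char: '8')
  sorted[2] = 87zxy9$zxy  (last char: 'y')
  sorted[3] = 9$zxy87zxy  (last char: 'y')
  sorted[4] = xy87zxy9$z  (last char: 'z')
  sorted[5] = xy9$zxy87z  (last char: 'z')
  sorted[6] = y87zxy9$zx  (last char: 'x')
  sorted[7] = y9$zxy87zx  (last char: 'x')
  sorted[8] = zxy87zxy9$  (last char: '$')
  sorted[9] = zxy9$zxy87  (last char: '7')
Last column: 98yyzzxx$7
Original string S is at sorted index 8

Answer: 98yyzzxx$7
8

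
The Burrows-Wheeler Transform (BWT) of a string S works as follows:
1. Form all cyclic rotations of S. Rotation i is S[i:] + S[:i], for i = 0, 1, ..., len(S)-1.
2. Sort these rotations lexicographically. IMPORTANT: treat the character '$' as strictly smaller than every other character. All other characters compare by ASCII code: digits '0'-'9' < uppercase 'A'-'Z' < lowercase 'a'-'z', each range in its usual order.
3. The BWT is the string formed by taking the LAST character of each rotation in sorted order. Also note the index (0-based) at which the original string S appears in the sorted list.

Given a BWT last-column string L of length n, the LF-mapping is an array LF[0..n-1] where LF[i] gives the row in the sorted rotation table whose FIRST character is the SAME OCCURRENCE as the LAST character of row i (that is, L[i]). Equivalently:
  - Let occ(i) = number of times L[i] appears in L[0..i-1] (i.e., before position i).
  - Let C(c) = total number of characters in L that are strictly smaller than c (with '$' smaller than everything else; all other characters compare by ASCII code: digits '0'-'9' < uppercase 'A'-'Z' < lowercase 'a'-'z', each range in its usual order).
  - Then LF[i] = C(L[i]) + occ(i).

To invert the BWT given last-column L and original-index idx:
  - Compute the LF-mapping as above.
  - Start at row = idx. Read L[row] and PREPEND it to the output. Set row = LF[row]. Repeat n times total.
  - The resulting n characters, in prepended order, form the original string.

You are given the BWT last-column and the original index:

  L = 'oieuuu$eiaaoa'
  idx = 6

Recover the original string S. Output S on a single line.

Answer: iaoueauaueio$

Derivation:
LF mapping: 8 6 4 10 11 12 0 5 7 1 2 9 3
Walk LF starting at row 6, prepending L[row]:
  step 1: row=6, L[6]='$', prepend. Next row=LF[6]=0
  step 2: row=0, L[0]='o', prepend. Next row=LF[0]=8
  step 3: row=8, L[8]='i', prepend. Next row=LF[8]=7
  step 4: row=7, L[7]='e', prepend. Next row=LF[7]=5
  step 5: row=5, L[5]='u', prepend. Next row=LF[5]=12
  step 6: row=12, L[12]='a', prepend. Next row=LF[12]=3
  step 7: row=3, L[3]='u', prepend. Next row=LF[3]=10
  step 8: row=10, L[10]='a', prepend. Next row=LF[10]=2
  step 9: row=2, L[2]='e', prepend. Next row=LF[2]=4
  step 10: row=4, L[4]='u', prepend. Next row=LF[4]=11
  step 11: row=11, L[11]='o', prepend. Next row=LF[11]=9
  step 12: row=9, L[9]='a', prepend. Next row=LF[9]=1
  step 13: row=1, L[1]='i', prepend. Next row=LF[1]=6
Reversed output: iaoueauaueio$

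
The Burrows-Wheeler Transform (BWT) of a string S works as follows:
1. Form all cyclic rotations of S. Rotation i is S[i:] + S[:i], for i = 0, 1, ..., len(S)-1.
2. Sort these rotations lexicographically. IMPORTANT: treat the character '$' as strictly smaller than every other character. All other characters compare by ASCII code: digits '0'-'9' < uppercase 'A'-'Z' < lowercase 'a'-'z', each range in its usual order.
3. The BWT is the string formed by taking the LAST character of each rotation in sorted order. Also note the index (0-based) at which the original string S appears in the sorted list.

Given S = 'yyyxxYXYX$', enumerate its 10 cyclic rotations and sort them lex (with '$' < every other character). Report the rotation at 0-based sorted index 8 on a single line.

Answer: yyxxYXYX$y

Derivation:
All 10 rotations (rotation i = S[i:]+S[:i]):
  rot[0] = yyyxxYXYX$
  rot[1] = yyxxYXYX$y
  rot[2] = yxxYXYX$yy
  rot[3] = xxYXYX$yyy
  rot[4] = xYXYX$yyyx
  rot[5] = YXYX$yyyxx
  rot[6] = XYX$yyyxxY
  rot[7] = YX$yyyxxYX
  rot[8] = X$yyyxxYXY
  rot[9] = $yyyxxYXYX
Sorted (with $ < everything):
  sorted[0] = $yyyxxYXYX
  sorted[1] = X$yyyxxYXY
  sorted[2] = XYX$yyyxxY
  sorted[3] = YX$yyyxxYX
  sorted[4] = YXYX$yyyxx
  sorted[5] = xYXYX$yyyx
  sorted[6] = xxYXYX$yyy
  sorted[7] = yxxYXYX$yy
  sorted[8] = yyxxYXYX$y
  sorted[9] = yyyxxYXYX$
sorted[8] = yyxxYXYX$y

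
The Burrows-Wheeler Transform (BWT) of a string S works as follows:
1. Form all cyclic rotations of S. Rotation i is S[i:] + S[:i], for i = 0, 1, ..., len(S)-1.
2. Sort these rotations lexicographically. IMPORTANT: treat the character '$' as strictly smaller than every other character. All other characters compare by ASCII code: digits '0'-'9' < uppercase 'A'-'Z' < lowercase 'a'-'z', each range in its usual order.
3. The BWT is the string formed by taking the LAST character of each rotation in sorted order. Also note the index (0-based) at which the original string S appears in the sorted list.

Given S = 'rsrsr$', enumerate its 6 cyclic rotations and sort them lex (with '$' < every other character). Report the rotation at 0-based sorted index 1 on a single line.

Answer: r$rsrs

Derivation:
All 6 rotations (rotation i = S[i:]+S[:i]):
  rot[0] = rsrsr$
  rot[1] = srsr$r
  rot[2] = rsr$rs
  rot[3] = sr$rsr
  rot[4] = r$rsrs
  rot[5] = $rsrsr
Sorted (with $ < everything):
  sorted[0] = $rsrsr
  sorted[1] = r$rsrs
  sorted[2] = rsr$rs
  sorted[3] = rsrsr$
  sorted[4] = sr$rsr
  sorted[5] = srsr$r
sorted[1] = r$rsrs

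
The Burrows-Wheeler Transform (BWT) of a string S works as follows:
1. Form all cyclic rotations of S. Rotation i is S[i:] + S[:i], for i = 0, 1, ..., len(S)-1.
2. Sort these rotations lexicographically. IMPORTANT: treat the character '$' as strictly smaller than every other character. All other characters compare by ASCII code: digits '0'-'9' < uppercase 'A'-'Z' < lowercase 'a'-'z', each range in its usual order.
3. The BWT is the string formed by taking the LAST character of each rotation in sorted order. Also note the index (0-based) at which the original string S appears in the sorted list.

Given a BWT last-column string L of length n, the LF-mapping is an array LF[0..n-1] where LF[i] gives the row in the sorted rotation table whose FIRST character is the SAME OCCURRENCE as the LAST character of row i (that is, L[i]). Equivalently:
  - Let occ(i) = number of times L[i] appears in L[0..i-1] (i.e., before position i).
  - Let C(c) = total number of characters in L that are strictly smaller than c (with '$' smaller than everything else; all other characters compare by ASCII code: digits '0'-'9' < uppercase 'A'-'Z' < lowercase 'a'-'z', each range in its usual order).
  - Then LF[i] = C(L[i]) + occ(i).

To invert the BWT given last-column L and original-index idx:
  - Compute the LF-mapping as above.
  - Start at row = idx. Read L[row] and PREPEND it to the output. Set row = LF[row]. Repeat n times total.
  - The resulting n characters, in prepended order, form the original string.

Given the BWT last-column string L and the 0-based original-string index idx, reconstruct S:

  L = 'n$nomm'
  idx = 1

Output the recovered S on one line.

Answer: mnmon$

Derivation:
LF mapping: 3 0 4 5 1 2
Walk LF starting at row 1, prepending L[row]:
  step 1: row=1, L[1]='$', prepend. Next row=LF[1]=0
  step 2: row=0, L[0]='n', prepend. Next row=LF[0]=3
  step 3: row=3, L[3]='o', prepend. Next row=LF[3]=5
  step 4: row=5, L[5]='m', prepend. Next row=LF[5]=2
  step 5: row=2, L[2]='n', prepend. Next row=LF[2]=4
  step 6: row=4, L[4]='m', prepend. Next row=LF[4]=1
Reversed output: mnmon$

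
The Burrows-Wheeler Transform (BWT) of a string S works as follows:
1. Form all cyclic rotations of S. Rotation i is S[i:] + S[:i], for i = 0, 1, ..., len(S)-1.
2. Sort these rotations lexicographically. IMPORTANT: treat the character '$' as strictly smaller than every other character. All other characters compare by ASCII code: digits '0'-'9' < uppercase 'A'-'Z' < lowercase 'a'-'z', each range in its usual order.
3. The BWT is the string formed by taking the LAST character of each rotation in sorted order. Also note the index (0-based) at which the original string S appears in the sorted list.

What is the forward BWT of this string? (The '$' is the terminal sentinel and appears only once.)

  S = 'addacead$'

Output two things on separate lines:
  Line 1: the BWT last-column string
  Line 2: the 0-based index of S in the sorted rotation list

Answer: dde$aadac
3

Derivation:
All 9 rotations (rotation i = S[i:]+S[:i]):
  rot[0] = addacead$
  rot[1] = ddacead$a
  rot[2] = dacead$ad
  rot[3] = acead$add
  rot[4] = cead$adda
  rot[5] = ead$addac
  rot[6] = ad$addace
  rot[7] = d$addacea
  rot[8] = $addacead
Sorted (with $ < everything):
  sorted[0] = $addacead  (last char: 'd')
  sorted[1] = acead$add  (last char: 'd')
  sorted[2] = ad$addace  (last char: 'e')
  sorted[3] = addacead$  (last char: '$')
  sorted[4] = cead$adda  (last char: 'a')
  sorted[5] = d$addacea  (last char: 'a')
  sorted[6] = dacead$ad  (last char: 'd')
  sorted[7] = ddacead$a  (last char: 'a')
  sorted[8] = ead$addac  (last char: 'c')
Last column: dde$aadac
Original string S is at sorted index 3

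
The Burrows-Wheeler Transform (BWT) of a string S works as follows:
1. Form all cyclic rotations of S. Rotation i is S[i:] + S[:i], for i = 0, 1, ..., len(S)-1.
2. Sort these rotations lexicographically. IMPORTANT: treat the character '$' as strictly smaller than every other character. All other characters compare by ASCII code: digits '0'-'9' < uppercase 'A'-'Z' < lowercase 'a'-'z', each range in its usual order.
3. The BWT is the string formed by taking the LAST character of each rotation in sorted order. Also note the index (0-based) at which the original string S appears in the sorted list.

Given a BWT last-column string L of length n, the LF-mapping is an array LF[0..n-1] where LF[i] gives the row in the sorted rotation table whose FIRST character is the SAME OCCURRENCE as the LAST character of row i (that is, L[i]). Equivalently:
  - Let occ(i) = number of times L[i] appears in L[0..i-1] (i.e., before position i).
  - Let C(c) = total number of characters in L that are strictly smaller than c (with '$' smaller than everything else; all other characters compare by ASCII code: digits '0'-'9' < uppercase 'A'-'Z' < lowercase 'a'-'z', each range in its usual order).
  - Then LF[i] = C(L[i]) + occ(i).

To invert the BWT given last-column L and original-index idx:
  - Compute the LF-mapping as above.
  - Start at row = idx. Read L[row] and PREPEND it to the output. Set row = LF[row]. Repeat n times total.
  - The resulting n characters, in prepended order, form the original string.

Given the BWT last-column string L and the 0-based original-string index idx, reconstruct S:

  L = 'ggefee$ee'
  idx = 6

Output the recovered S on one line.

Answer: feegeeeg$

Derivation:
LF mapping: 7 8 1 6 2 3 0 4 5
Walk LF starting at row 6, prepending L[row]:
  step 1: row=6, L[6]='$', prepend. Next row=LF[6]=0
  step 2: row=0, L[0]='g', prepend. Next row=LF[0]=7
  step 3: row=7, L[7]='e', prepend. Next row=LF[7]=4
  step 4: row=4, L[4]='e', prepend. Next row=LF[4]=2
  step 5: row=2, L[2]='e', prepend. Next row=LF[2]=1
  step 6: row=1, L[1]='g', prepend. Next row=LF[1]=8
  step 7: row=8, L[8]='e', prepend. Next row=LF[8]=5
  step 8: row=5, L[5]='e', prepend. Next row=LF[5]=3
  step 9: row=3, L[3]='f', prepend. Next row=LF[3]=6
Reversed output: feegeeeg$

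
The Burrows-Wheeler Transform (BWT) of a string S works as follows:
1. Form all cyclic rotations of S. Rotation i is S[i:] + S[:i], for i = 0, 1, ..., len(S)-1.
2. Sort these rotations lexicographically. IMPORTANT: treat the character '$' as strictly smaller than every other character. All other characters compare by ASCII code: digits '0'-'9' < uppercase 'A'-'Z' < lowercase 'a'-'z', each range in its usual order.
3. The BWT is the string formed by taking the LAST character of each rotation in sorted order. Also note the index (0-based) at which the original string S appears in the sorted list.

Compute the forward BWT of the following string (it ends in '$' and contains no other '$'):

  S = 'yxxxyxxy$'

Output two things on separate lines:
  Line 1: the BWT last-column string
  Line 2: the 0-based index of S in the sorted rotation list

All 9 rotations (rotation i = S[i:]+S[:i]):
  rot[0] = yxxxyxxy$
  rot[1] = xxxyxxy$y
  rot[2] = xxyxxy$yx
  rot[3] = xyxxy$yxx
  rot[4] = yxxy$yxxx
  rot[5] = xxy$yxxxy
  rot[6] = xy$yxxxyx
  rot[7] = y$yxxxyxx
  rot[8] = $yxxxyxxy
Sorted (with $ < everything):
  sorted[0] = $yxxxyxxy  (last char: 'y')
  sorted[1] = xxxyxxy$y  (last char: 'y')
  sorted[2] = xxy$yxxxy  (last char: 'y')
  sorted[3] = xxyxxy$yx  (last char: 'x')
  sorted[4] = xy$yxxxyx  (last char: 'x')
  sorted[5] = xyxxy$yxx  (last char: 'x')
  sorted[6] = y$yxxxyxx  (last char: 'x')
  sorted[7] = yxxxyxxy$  (last char: '$')
  sorted[8] = yxxy$yxxx  (last char: 'x')
Last column: yyyxxxx$x
Original string S is at sorted index 7

Answer: yyyxxxx$x
7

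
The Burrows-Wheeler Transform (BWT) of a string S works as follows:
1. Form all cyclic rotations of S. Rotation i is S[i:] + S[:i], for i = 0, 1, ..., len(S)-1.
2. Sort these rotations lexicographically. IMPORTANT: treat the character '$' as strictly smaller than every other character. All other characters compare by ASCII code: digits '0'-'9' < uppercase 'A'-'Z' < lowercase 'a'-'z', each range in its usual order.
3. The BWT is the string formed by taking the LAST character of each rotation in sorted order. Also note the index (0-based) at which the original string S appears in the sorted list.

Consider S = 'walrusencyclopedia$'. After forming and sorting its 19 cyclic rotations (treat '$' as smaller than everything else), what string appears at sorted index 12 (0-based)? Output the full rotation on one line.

All 19 rotations (rotation i = S[i:]+S[:i]):
  rot[0] = walrusencyclopedia$
  rot[1] = alrusencyclopedia$w
  rot[2] = lrusencyclopedia$wa
  rot[3] = rusencyclopedia$wal
  rot[4] = usencyclopedia$walr
  rot[5] = sencyclopedia$walru
  rot[6] = encyclopedia$walrus
  rot[7] = ncyclopedia$walruse
  rot[8] = cyclopedia$walrusen
  rot[9] = yclopedia$walrusenc
  rot[10] = clopedia$walrusency
  rot[11] = lopedia$walrusencyc
  rot[12] = opedia$walrusencycl
  rot[13] = pedia$walrusencyclo
  rot[14] = edia$walrusencyclop
  rot[15] = dia$walrusencyclope
  rot[16] = ia$walrusencycloped
  rot[17] = a$walrusencyclopedi
  rot[18] = $walrusencyclopedia
Sorted (with $ < everything):
  sorted[0] = $walrusencyclopedia
  sorted[1] = a$walrusencyclopedi
  sorted[2] = alrusencyclopedia$w
  sorted[3] = clopedia$walrusency
  sorted[4] = cyclopedia$walrusen
  sorted[5] = dia$walrusencyclope
  sorted[6] = edia$walrusencyclop
  sorted[7] = encyclopedia$walrus
  sorted[8] = ia$walrusencycloped
  sorted[9] = lopedia$walrusencyc
  sorted[10] = lrusencyclopedia$wa
  sorted[11] = ncyclopedia$walruse
  sorted[12] = opedia$walrusencycl
  sorted[13] = pedia$walrusencyclo
  sorted[14] = rusencyclopedia$wal
  sorted[15] = sencyclopedia$walru
  sorted[16] = usencyclopedia$walr
  sorted[17] = walrusencyclopedia$
  sorted[18] = yclopedia$walrusenc
sorted[12] = opedia$walrusencycl

Answer: opedia$walrusencycl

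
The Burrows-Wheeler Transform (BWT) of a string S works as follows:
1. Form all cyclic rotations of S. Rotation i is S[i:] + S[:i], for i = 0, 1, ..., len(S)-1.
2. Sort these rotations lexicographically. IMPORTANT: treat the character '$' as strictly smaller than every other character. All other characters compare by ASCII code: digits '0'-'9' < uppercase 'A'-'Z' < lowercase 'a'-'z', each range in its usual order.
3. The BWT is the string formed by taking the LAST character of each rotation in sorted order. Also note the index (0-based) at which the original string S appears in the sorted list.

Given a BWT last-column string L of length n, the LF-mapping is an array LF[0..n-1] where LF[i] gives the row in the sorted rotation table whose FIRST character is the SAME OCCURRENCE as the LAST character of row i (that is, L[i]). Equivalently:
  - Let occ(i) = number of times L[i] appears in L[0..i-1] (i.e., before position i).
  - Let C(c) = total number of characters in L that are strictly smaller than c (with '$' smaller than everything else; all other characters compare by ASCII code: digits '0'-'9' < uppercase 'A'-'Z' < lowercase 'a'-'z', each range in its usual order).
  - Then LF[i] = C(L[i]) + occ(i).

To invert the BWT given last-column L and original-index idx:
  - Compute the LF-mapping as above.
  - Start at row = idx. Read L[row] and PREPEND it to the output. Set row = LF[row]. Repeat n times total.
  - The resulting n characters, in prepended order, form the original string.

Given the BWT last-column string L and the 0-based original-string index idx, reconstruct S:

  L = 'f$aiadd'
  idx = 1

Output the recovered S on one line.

LF mapping: 5 0 1 6 2 3 4
Walk LF starting at row 1, prepending L[row]:
  step 1: row=1, L[1]='$', prepend. Next row=LF[1]=0
  step 2: row=0, L[0]='f', prepend. Next row=LF[0]=5
  step 3: row=5, L[5]='d', prepend. Next row=LF[5]=3
  step 4: row=3, L[3]='i', prepend. Next row=LF[3]=6
  step 5: row=6, L[6]='d', prepend. Next row=LF[6]=4
  step 6: row=4, L[4]='a', prepend. Next row=LF[4]=2
  step 7: row=2, L[2]='a', prepend. Next row=LF[2]=1
Reversed output: aadidf$

Answer: aadidf$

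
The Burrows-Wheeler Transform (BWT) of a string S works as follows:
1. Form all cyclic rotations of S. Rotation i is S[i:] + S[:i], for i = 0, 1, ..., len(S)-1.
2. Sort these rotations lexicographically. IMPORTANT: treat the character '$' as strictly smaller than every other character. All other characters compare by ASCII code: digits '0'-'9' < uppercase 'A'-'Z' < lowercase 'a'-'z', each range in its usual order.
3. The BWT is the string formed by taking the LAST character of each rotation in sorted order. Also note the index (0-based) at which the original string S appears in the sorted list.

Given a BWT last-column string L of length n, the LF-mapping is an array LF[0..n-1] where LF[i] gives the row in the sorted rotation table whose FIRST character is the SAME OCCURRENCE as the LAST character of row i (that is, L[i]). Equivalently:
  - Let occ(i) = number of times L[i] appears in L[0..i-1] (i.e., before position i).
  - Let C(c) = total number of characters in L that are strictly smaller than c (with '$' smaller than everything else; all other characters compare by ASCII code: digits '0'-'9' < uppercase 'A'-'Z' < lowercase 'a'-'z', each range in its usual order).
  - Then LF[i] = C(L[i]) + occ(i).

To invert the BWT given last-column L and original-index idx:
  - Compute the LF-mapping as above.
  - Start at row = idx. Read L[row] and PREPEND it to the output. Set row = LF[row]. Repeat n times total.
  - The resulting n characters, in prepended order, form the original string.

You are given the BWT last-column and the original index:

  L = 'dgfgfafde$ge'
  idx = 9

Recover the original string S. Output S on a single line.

LF mapping: 2 9 6 10 7 1 8 3 4 0 11 5
Walk LF starting at row 9, prepending L[row]:
  step 1: row=9, L[9]='$', prepend. Next row=LF[9]=0
  step 2: row=0, L[0]='d', prepend. Next row=LF[0]=2
  step 3: row=2, L[2]='f', prepend. Next row=LF[2]=6
  step 4: row=6, L[6]='f', prepend. Next row=LF[6]=8
  step 5: row=8, L[8]='e', prepend. Next row=LF[8]=4
  step 6: row=4, L[4]='f', prepend. Next row=LF[4]=7
  step 7: row=7, L[7]='d', prepend. Next row=LF[7]=3
  step 8: row=3, L[3]='g', prepend. Next row=LF[3]=10
  step 9: row=10, L[10]='g', prepend. Next row=LF[10]=11
  step 10: row=11, L[11]='e', prepend. Next row=LF[11]=5
  step 11: row=5, L[5]='a', prepend. Next row=LF[5]=1
  step 12: row=1, L[1]='g', prepend. Next row=LF[1]=9
Reversed output: gaeggdfeffd$

Answer: gaeggdfeffd$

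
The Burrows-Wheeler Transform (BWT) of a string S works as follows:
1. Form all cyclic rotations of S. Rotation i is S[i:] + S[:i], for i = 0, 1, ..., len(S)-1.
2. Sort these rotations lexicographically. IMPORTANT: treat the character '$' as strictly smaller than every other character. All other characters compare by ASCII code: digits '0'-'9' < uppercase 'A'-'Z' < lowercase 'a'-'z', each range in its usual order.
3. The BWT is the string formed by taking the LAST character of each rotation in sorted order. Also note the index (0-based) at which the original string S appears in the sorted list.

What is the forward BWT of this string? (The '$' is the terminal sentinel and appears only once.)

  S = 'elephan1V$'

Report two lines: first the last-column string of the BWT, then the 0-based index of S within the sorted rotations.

Answer: Vn1h$lpeae
4

Derivation:
All 10 rotations (rotation i = S[i:]+S[:i]):
  rot[0] = elephan1V$
  rot[1] = lephan1V$e
  rot[2] = ephan1V$el
  rot[3] = phan1V$ele
  rot[4] = han1V$elep
  rot[5] = an1V$eleph
  rot[6] = n1V$elepha
  rot[7] = 1V$elephan
  rot[8] = V$elephan1
  rot[9] = $elephan1V
Sorted (with $ < everything):
  sorted[0] = $elephan1V  (last char: 'V')
  sorted[1] = 1V$elephan  (last char: 'n')
  sorted[2] = V$elephan1  (last char: '1')
  sorted[3] = an1V$eleph  (last char: 'h')
  sorted[4] = elephan1V$  (last char: '$')
  sorted[5] = ephan1V$el  (last char: 'l')
  sorted[6] = han1V$elep  (last char: 'p')
  sorted[7] = lephan1V$e  (last char: 'e')
  sorted[8] = n1V$elepha  (last char: 'a')
  sorted[9] = phan1V$ele  (last char: 'e')
Last column: Vn1h$lpeae
Original string S is at sorted index 4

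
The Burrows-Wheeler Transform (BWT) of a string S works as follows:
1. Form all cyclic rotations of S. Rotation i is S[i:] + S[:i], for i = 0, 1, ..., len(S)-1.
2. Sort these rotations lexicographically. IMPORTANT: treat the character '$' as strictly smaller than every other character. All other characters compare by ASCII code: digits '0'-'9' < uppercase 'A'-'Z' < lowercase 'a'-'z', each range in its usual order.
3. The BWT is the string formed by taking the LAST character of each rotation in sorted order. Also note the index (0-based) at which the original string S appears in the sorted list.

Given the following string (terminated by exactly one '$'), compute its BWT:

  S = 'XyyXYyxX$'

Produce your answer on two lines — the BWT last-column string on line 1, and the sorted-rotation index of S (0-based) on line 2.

Answer: Xxy$XyyYX
3

Derivation:
All 9 rotations (rotation i = S[i:]+S[:i]):
  rot[0] = XyyXYyxX$
  rot[1] = yyXYyxX$X
  rot[2] = yXYyxX$Xy
  rot[3] = XYyxX$Xyy
  rot[4] = YyxX$XyyX
  rot[5] = yxX$XyyXY
  rot[6] = xX$XyyXYy
  rot[7] = X$XyyXYyx
  rot[8] = $XyyXYyxX
Sorted (with $ < everything):
  sorted[0] = $XyyXYyxX  (last char: 'X')
  sorted[1] = X$XyyXYyx  (last char: 'x')
  sorted[2] = XYyxX$Xyy  (last char: 'y')
  sorted[3] = XyyXYyxX$  (last char: '$')
  sorted[4] = YyxX$XyyX  (last char: 'X')
  sorted[5] = xX$XyyXYy  (last char: 'y')
  sorted[6] = yXYyxX$Xy  (last char: 'y')
  sorted[7] = yxX$XyyXY  (last char: 'Y')
  sorted[8] = yyXYyxX$X  (last char: 'X')
Last column: Xxy$XyyYX
Original string S is at sorted index 3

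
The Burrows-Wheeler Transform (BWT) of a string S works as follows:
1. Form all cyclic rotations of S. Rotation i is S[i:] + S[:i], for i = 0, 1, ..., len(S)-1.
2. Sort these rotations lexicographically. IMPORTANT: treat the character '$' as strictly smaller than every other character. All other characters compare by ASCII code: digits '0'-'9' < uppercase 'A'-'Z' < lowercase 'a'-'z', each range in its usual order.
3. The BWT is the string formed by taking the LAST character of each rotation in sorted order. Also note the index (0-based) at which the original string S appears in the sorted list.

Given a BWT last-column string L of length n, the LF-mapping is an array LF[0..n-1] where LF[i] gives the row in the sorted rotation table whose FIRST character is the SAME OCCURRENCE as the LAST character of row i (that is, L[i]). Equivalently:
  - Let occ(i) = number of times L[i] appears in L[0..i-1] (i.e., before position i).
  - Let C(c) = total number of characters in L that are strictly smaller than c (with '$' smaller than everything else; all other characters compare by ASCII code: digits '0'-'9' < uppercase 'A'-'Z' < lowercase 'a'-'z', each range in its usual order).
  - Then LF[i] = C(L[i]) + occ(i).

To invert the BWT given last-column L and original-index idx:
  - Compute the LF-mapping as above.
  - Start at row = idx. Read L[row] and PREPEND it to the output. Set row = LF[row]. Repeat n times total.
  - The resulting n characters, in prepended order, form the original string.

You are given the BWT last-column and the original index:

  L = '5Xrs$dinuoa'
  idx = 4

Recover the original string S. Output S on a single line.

Answer: dinosaurX5$

Derivation:
LF mapping: 1 2 8 9 0 4 5 6 10 7 3
Walk LF starting at row 4, prepending L[row]:
  step 1: row=4, L[4]='$', prepend. Next row=LF[4]=0
  step 2: row=0, L[0]='5', prepend. Next row=LF[0]=1
  step 3: row=1, L[1]='X', prepend. Next row=LF[1]=2
  step 4: row=2, L[2]='r', prepend. Next row=LF[2]=8
  step 5: row=8, L[8]='u', prepend. Next row=LF[8]=10
  step 6: row=10, L[10]='a', prepend. Next row=LF[10]=3
  step 7: row=3, L[3]='s', prepend. Next row=LF[3]=9
  step 8: row=9, L[9]='o', prepend. Next row=LF[9]=7
  step 9: row=7, L[7]='n', prepend. Next row=LF[7]=6
  step 10: row=6, L[6]='i', prepend. Next row=LF[6]=5
  step 11: row=5, L[5]='d', prepend. Next row=LF[5]=4
Reversed output: dinosaurX5$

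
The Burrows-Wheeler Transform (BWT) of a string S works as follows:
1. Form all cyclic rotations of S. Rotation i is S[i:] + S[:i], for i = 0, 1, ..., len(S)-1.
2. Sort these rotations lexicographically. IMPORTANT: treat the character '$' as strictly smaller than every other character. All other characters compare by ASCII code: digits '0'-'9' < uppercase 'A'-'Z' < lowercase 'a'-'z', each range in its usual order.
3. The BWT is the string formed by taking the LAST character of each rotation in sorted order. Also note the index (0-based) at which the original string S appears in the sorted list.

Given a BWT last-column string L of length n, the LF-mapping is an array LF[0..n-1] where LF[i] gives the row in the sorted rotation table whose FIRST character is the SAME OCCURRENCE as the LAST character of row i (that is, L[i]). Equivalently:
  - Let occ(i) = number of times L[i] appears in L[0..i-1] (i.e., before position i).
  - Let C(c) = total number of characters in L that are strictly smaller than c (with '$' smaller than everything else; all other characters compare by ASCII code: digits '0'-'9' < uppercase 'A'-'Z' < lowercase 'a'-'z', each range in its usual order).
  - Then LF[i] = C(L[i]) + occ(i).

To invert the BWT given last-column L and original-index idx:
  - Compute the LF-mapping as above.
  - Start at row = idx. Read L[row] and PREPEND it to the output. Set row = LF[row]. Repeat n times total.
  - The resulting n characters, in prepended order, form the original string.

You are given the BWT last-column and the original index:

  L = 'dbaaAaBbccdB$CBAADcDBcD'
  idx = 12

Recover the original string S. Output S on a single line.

LF mapping: 21 15 12 13 1 14 4 16 17 18 22 5 0 8 6 2 3 9 19 10 7 20 11
Walk LF starting at row 12, prepending L[row]:
  step 1: row=12, L[12]='$', prepend. Next row=LF[12]=0
  step 2: row=0, L[0]='d', prepend. Next row=LF[0]=21
  step 3: row=21, L[21]='c', prepend. Next row=LF[21]=20
  step 4: row=20, L[20]='B', prepend. Next row=LF[20]=7
  step 5: row=7, L[7]='b', prepend. Next row=LF[7]=16
  step 6: row=16, L[16]='A', prepend. Next row=LF[16]=3
  step 7: row=3, L[3]='a', prepend. Next row=LF[3]=13
  step 8: row=13, L[13]='C', prepend. Next row=LF[13]=8
  step 9: row=8, L[8]='c', prepend. Next row=LF[8]=17
  step 10: row=17, L[17]='D', prepend. Next row=LF[17]=9
  step 11: row=9, L[9]='c', prepend. Next row=LF[9]=18
  step 12: row=18, L[18]='c', prepend. Next row=LF[18]=19
  step 13: row=19, L[19]='D', prepend. Next row=LF[19]=10
  step 14: row=10, L[10]='d', prepend. Next row=LF[10]=22
  step 15: row=22, L[22]='D', prepend. Next row=LF[22]=11
  step 16: row=11, L[11]='B', prepend. Next row=LF[11]=5
  step 17: row=5, L[5]='a', prepend. Next row=LF[5]=14
  step 18: row=14, L[14]='B', prepend. Next row=LF[14]=6
  step 19: row=6, L[6]='B', prepend. Next row=LF[6]=4
  step 20: row=4, L[4]='A', prepend. Next row=LF[4]=1
  step 21: row=1, L[1]='b', prepend. Next row=LF[1]=15
  step 22: row=15, L[15]='A', prepend. Next row=LF[15]=2
  step 23: row=2, L[2]='a', prepend. Next row=LF[2]=12
Reversed output: aAbABBaBDdDccDcCaAbBcd$

Answer: aAbABBaBDdDccDcCaAbBcd$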